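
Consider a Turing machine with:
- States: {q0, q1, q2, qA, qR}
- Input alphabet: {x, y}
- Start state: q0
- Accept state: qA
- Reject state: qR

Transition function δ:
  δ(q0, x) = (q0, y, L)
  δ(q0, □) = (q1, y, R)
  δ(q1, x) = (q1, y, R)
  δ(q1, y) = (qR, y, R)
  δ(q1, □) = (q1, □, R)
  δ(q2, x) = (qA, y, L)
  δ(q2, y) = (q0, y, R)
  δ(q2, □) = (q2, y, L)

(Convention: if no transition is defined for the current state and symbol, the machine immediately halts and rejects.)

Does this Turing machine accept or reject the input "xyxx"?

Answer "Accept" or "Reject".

Execution trace:
Initial: [q0]xyxx
Step 1: δ(q0, x) = (q0, y, L) → [q0]□yyxx
Step 2: δ(q0, □) = (q1, y, R) → y[q1]yyxx
Step 3: δ(q1, y) = (qR, y, R) → yy[qR]yxx

The machine reaches the reject state qR and halts.

Answer: Reject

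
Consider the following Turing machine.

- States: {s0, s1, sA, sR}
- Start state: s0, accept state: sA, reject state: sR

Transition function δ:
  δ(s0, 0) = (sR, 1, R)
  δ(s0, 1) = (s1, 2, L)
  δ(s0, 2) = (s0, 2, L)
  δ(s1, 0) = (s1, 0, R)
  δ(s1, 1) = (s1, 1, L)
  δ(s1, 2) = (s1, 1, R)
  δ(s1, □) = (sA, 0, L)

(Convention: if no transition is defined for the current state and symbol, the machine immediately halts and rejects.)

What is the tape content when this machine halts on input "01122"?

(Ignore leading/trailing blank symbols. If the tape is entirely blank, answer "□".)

Execution trace:
Initial: [s0]01122
Step 1: δ(s0, 0) = (sR, 1, R) → 1[sR]1122

The machine reaches the reject state sR and halts.

Final tape (ignoring leading/trailing blanks): 11122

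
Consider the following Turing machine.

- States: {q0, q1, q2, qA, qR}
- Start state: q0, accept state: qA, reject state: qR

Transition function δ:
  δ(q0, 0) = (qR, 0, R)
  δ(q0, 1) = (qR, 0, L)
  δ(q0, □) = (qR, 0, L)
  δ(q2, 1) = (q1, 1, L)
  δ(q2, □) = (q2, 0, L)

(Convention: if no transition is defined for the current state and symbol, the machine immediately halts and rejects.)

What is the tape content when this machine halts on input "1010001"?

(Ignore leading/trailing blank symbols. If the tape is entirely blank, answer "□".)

Execution trace:
Initial: [q0]1010001
Step 1: δ(q0, 1) = (qR, 0, L) → [qR]□0010001

The machine reaches the reject state qR and halts.

Final tape (ignoring leading/trailing blanks): 0010001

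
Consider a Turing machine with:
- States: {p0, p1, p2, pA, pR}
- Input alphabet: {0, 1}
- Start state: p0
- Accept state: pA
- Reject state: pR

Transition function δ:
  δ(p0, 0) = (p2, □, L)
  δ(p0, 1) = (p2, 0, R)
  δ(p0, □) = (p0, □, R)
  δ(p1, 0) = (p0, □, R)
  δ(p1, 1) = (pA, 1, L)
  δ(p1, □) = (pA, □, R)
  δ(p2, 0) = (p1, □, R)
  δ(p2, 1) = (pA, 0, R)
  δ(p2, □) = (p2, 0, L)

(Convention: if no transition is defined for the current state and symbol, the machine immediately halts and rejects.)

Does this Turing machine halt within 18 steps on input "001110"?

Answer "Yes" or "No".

Execution trace:
Initial: [p0]001110
Step 1: δ(p0, 0) = (p2, □, L) → [p2]□□01110
Step 2: δ(p2, □) = (p2, 0, L) → [p2]□0□01110
Step 3: δ(p2, □) = (p2, 0, L) → [p2]□00□01110
Step 4: δ(p2, □) = (p2, 0, L) → [p2]□000□01110
Step 5: δ(p2, □) = (p2, 0, L) → [p2]□0000□01110
Step 6: δ(p2, □) = (p2, 0, L) → [p2]□00000□01110
Step 7: δ(p2, □) = (p2, 0, L) → [p2]□000000□01110
Step 8: δ(p2, □) = (p2, 0, L) → [p2]□0000000□01110
Step 9: δ(p2, □) = (p2, 0, L) → [p2]□00000000□01110
Step 10: δ(p2, □) = (p2, 0, L) → [p2]□000000000□01110
Step 11: δ(p2, □) = (p2, 0, L) → [p2]□0000000000□01110
Step 12: δ(p2, □) = (p2, 0, L) → [p2]□00000000000□01110
Step 13: δ(p2, □) = (p2, 0, L) → [p2]□000000000000□01110
Step 14: δ(p2, □) = (p2, 0, L) → [p2]□0000000000000□01110
Step 15: δ(p2, □) = (p2, 0, L) → [p2]□00000000000000□01110
Step 16: δ(p2, □) = (p2, 0, L) → [p2]□000000000000000□01110
Step 17: δ(p2, □) = (p2, 0, L) → [p2]□0000000000000000□01110
Step 18: δ(p2, □) = (p2, 0, L) → [p2]□00000000000000000□01110

The machine has not reached a halting state after 18 steps.
The machine did not halt within the 18-step bound.

Answer: No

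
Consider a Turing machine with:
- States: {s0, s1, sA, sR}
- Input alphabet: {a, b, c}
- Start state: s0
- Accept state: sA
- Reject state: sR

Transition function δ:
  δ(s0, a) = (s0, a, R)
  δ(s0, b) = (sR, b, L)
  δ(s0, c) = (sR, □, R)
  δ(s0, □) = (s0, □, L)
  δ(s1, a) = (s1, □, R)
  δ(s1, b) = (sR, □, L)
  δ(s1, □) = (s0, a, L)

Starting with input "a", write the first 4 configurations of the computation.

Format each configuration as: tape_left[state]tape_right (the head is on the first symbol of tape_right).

Transitions applied:
Step 1: δ(s0, a) = (s0, a, R)
Step 2: δ(s0, □) = (s0, □, L)
Step 3: δ(s0, a) = (s0, a, R)

The first 4 configurations are:
[s0]a ⊢ a[s0]□ ⊢ [s0]a□ ⊢ a[s0]□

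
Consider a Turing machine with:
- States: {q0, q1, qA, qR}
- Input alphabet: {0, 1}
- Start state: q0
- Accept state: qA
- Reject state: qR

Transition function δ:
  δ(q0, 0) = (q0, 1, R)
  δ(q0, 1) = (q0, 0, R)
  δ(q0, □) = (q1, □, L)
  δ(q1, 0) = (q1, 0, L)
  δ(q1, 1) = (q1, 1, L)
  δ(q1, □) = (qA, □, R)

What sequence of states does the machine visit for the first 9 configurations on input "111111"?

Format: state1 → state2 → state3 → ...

Execution trace:
Initial: [q0]111111
Step 1: δ(q0, 1) = (q0, 0, R) → 0[q0]11111
Step 2: δ(q0, 1) = (q0, 0, R) → 00[q0]1111
Step 3: δ(q0, 1) = (q0, 0, R) → 000[q0]111
Step 4: δ(q0, 1) = (q0, 0, R) → 0000[q0]11
Step 5: δ(q0, 1) = (q0, 0, R) → 00000[q0]1
Step 6: δ(q0, 1) = (q0, 0, R) → 000000[q0]□
Step 7: δ(q0, □) = (q1, □, L) → 00000[q1]0□
Step 8: δ(q1, 0) = (q1, 0, L) → 0000[q1]00□

State sequence: q0 → q0 → q0 → q0 → q0 → q0 → q0 → q1 → q1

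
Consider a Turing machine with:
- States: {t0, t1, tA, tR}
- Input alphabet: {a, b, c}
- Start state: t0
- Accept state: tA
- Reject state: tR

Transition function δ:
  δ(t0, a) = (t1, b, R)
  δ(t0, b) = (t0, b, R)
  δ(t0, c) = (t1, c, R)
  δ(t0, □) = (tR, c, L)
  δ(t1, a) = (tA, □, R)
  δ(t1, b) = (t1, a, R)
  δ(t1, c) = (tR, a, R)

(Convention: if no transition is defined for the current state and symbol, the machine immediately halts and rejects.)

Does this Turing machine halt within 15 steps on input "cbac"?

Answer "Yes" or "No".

Execution trace:
Initial: [t0]cbac
Step 1: δ(t0, c) = (t1, c, R) → c[t1]bac
Step 2: δ(t1, b) = (t1, a, R) → ca[t1]ac
Step 3: δ(t1, a) = (tA, □, R) → ca□[tA]c

The machine reaches the accept state tA and halts.
The machine halted after 3 steps (within the 15-step bound).

Answer: Yes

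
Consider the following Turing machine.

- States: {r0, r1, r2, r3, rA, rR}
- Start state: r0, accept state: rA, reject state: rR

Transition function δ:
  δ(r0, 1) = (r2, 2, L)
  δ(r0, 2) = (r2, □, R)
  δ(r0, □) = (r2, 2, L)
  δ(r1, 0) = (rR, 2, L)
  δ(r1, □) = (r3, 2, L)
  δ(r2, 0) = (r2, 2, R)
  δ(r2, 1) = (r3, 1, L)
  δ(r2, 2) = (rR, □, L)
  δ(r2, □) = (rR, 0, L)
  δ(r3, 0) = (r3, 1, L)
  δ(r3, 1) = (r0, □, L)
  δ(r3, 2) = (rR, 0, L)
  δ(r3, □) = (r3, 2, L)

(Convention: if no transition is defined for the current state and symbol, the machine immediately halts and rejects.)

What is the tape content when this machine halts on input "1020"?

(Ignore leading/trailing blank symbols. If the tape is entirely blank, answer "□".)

Execution trace:
Initial: [r0]1020
Step 1: δ(r0, 1) = (r2, 2, L) → [r2]□2020
Step 2: δ(r2, □) = (rR, 0, L) → [rR]□02020

The machine reaches the reject state rR and halts.

Final tape (ignoring leading/trailing blanks): 02020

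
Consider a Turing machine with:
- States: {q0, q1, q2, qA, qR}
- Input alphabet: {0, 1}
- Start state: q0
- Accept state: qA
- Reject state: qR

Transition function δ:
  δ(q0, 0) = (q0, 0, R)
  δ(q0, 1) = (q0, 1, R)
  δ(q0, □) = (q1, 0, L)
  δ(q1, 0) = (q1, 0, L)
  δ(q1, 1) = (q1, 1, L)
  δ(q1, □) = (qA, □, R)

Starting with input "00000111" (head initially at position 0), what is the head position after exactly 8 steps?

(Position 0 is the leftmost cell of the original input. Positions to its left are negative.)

Execution trace (head position shown):
Step 0: [q0]00000111  (head at position 0)
Step 1: move right → 0[q0]0000111  (head at position 1)
Step 2: move right → 00[q0]000111  (head at position 2)
Step 3: move right → 000[q0]00111  (head at position 3)
Step 4: move right → 0000[q0]0111  (head at position 4)
Step 5: move right → 00000[q0]111  (head at position 5)
Step 6: move right → 000001[q0]11  (head at position 6)
Step 7: move right → 0000011[q0]1  (head at position 7)
Step 8: move right → 00000111[q0]□  (head at position 8)

After 8 steps, the head is at position 8.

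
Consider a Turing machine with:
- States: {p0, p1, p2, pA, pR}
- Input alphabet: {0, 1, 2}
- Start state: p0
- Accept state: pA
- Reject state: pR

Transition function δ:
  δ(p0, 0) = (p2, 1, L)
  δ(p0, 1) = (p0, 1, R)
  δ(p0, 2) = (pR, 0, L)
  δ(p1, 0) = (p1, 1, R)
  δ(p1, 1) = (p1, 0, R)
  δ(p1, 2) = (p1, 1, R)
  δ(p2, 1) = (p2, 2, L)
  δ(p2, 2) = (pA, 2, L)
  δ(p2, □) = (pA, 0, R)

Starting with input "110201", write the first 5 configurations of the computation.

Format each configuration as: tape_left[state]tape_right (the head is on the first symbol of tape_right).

Transitions applied:
Step 1: δ(p0, 1) = (p0, 1, R)
Step 2: δ(p0, 1) = (p0, 1, R)
Step 3: δ(p0, 0) = (p2, 1, L)
Step 4: δ(p2, 1) = (p2, 2, L)

The first 5 configurations are:
[p0]110201 ⊢ 1[p0]10201 ⊢ 11[p0]0201 ⊢ 1[p2]11201 ⊢ [p2]121201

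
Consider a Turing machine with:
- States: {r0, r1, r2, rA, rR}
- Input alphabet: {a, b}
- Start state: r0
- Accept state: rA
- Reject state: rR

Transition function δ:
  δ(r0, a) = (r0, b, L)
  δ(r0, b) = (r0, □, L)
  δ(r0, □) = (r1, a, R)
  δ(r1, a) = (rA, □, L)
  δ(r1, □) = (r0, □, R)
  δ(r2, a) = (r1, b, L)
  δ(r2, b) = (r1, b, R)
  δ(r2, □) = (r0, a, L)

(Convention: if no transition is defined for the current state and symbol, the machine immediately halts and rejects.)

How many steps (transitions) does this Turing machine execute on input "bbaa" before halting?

Execution trace:
Initial: [r0]bbaa
Step 1: δ(r0, b) = (r0, □, L) → [r0]□□baa
Step 2: δ(r0, □) = (r1, a, R) → a[r1]□baa
Step 3: δ(r1, □) = (r0, □, R) → a□[r0]baa
Step 4: δ(r0, b) = (r0, □, L) → a[r0]□□aa
Step 5: δ(r0, □) = (r1, a, R) → aa[r1]□aa
Step 6: δ(r1, □) = (r0, □, R) → aa□[r0]aa
Step 7: δ(r0, a) = (r0, b, L) → aa[r0]□ba
Step 8: δ(r0, □) = (r1, a, R) → aaa[r1]ba

No transition is defined for δ(r1, b). By convention the machine halts and rejects.

The machine executed 8 steps before halting.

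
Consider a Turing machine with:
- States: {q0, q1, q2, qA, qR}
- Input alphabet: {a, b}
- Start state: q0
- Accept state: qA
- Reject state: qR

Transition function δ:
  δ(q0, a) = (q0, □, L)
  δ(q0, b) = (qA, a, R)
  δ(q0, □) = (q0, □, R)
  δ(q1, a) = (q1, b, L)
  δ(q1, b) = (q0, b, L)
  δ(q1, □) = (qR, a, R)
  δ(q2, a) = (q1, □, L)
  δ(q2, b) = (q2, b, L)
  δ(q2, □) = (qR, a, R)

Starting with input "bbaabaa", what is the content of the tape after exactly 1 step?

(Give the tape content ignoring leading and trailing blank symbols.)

Execution trace:
Initial: [q0]bbaabaa
Step 1: δ(q0, b) = (qA, a, R) → a[qA]baabaa

The machine reaches the accept state qA and halts.

After 1 step, the tape (ignoring leading/trailing blanks) is: abaabaa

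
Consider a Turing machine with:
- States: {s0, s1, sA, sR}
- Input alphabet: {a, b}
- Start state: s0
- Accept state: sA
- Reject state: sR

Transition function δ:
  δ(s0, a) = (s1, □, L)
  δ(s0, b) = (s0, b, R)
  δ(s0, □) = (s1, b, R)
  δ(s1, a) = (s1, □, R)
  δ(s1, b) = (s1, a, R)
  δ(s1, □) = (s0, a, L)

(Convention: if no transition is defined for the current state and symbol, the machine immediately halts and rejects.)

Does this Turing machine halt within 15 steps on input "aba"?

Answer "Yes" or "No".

Execution trace:
Initial: [s0]aba
Step 1: δ(s0, a) = (s1, □, L) → [s1]□□ba
Step 2: δ(s1, □) = (s0, a, L) → [s0]□a□ba
Step 3: δ(s0, □) = (s1, b, R) → b[s1]a□ba
Step 4: δ(s1, a) = (s1, □, R) → b□[s1]□ba
Step 5: δ(s1, □) = (s0, a, L) → b[s0]□aba
Step 6: δ(s0, □) = (s1, b, R) → bb[s1]aba
Step 7: δ(s1, a) = (s1, □, R) → bb□[s1]ba
Step 8: δ(s1, b) = (s1, a, R) → bb□a[s1]a
Step 9: δ(s1, a) = (s1, □, R) → bb□a□[s1]□
Step 10: δ(s1, □) = (s0, a, L) → bb□a[s0]□a
Step 11: δ(s0, □) = (s1, b, R) → bb□ab[s1]a
Step 12: δ(s1, a) = (s1, □, R) → bb□ab□[s1]□
Step 13: δ(s1, □) = (s0, a, L) → bb□ab[s0]□a
Step 14: δ(s0, □) = (s1, b, R) → bb□abb[s1]a
Step 15: δ(s1, a) = (s1, □, R) → bb□abb□[s1]□

The machine has not reached a halting state after 15 steps.
The machine did not halt within the 15-step bound.

Answer: No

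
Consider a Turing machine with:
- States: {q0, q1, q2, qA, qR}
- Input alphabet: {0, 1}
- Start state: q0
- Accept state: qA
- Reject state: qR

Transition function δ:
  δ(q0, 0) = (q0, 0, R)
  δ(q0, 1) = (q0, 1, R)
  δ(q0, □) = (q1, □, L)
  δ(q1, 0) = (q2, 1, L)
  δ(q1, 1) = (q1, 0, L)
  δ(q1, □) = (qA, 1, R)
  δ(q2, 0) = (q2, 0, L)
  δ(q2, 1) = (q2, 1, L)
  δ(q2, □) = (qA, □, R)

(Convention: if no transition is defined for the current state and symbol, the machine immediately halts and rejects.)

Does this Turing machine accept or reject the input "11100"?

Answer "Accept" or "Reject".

Execution trace:
Initial: [q0]11100
Step 1: δ(q0, 1) = (q0, 1, R) → 1[q0]1100
Step 2: δ(q0, 1) = (q0, 1, R) → 11[q0]100
Step 3: δ(q0, 1) = (q0, 1, R) → 111[q0]00
Step 4: δ(q0, 0) = (q0, 0, R) → 1110[q0]0
Step 5: δ(q0, 0) = (q0, 0, R) → 11100[q0]□
Step 6: δ(q0, □) = (q1, □, L) → 1110[q1]0□
Step 7: δ(q1, 0) = (q2, 1, L) → 111[q2]01□
Step 8: δ(q2, 0) = (q2, 0, L) → 11[q2]101□
Step 9: δ(q2, 1) = (q2, 1, L) → 1[q2]1101□
Step 10: δ(q2, 1) = (q2, 1, L) → [q2]11101□
Step 11: δ(q2, 1) = (q2, 1, L) → [q2]□11101□
Step 12: δ(q2, □) = (qA, □, R) → □[qA]11101□

The machine reaches the accept state qA and halts.

Answer: Accept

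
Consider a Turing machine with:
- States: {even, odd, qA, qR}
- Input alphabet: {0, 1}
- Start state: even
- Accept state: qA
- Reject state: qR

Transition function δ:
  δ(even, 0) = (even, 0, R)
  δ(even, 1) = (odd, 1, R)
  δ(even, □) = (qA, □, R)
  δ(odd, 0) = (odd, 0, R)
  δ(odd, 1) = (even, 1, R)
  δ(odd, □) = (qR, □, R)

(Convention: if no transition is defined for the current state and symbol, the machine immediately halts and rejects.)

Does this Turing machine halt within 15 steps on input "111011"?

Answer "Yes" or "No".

Execution trace:
Initial: [even]111011
Step 1: δ(even, 1) = (odd, 1, R) → 1[odd]11011
Step 2: δ(odd, 1) = (even, 1, R) → 11[even]1011
Step 3: δ(even, 1) = (odd, 1, R) → 111[odd]011
Step 4: δ(odd, 0) = (odd, 0, R) → 1110[odd]11
Step 5: δ(odd, 1) = (even, 1, R) → 11101[even]1
Step 6: δ(even, 1) = (odd, 1, R) → 111011[odd]□
Step 7: δ(odd, □) = (qR, □, R) → 111011□[qR]□

The machine reaches the reject state qR and halts.
The machine halted after 7 steps (within the 15-step bound).

Answer: Yes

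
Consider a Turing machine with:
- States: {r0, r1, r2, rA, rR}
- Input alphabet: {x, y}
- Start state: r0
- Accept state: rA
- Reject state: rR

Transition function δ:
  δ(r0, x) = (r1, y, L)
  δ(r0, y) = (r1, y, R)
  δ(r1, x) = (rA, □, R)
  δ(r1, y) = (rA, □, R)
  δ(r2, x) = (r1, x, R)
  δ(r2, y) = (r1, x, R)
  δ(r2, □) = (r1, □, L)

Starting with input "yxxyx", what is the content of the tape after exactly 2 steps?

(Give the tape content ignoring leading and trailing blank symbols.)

Execution trace:
Initial: [r0]yxxyx
Step 1: δ(r0, y) = (r1, y, R) → y[r1]xxyx
Step 2: δ(r1, x) = (rA, □, R) → y□[rA]xyx

The machine reaches the accept state rA and halts.

After 2 steps, the tape (ignoring leading/trailing blanks) is: y□xyx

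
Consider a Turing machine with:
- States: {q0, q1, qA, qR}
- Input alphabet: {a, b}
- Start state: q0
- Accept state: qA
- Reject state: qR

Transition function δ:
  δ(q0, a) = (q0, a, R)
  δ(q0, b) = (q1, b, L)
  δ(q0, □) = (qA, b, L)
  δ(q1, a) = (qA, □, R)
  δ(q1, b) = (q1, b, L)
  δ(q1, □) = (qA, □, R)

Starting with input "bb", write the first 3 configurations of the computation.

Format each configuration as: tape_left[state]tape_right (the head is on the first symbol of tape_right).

Transitions applied:
Step 1: δ(q0, b) = (q1, b, L)
Step 2: δ(q1, □) = (qA, □, R)

The first 3 configurations are:
[q0]bb ⊢ [q1]□bb ⊢ □[qA]bb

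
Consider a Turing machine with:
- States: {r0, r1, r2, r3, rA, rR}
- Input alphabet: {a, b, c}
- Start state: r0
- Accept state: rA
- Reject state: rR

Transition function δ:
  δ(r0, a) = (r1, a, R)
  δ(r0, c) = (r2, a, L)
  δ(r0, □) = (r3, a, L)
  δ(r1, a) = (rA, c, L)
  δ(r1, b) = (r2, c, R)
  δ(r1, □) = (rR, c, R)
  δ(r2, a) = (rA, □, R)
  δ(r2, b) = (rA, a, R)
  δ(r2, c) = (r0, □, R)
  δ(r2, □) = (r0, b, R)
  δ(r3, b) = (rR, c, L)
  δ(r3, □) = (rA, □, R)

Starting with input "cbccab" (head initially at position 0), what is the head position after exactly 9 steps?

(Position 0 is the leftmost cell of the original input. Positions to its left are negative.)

Execution trace (head position shown):
Step 0: [r0]cbccab  (head at position 0)
Step 1: move left → [r2]□abccab  (head at position -1)
Step 2: move right → b[r0]abccab  (head at position 0)
Step 3: move right → ba[r1]bccab  (head at position 1)
Step 4: move right → bac[r2]ccab  (head at position 2)
Step 5: move right → bac□[r0]cab  (head at position 3)
Step 6: move left → bac[r2]□aab  (head at position 2)
Step 7: move right → bacb[r0]aab  (head at position 3)
Step 8: move right → bacba[r1]ab  (head at position 4)
Step 9: move left → bacb[rA]acb  (head at position 3)

After 9 steps, the head is at position 3.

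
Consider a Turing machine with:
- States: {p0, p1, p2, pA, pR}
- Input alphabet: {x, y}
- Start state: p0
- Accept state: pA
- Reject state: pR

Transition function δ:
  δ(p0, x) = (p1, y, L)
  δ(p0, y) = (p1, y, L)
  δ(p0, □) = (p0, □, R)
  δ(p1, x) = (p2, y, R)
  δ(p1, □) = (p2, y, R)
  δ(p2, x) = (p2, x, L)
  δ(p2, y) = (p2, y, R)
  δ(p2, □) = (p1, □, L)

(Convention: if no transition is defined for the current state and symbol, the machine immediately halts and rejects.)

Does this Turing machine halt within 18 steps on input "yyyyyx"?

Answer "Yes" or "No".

Execution trace:
Initial: [p0]yyyyyx
Step 1: δ(p0, y) = (p1, y, L) → [p1]□yyyyyx
Step 2: δ(p1, □) = (p2, y, R) → y[p2]yyyyyx
Step 3: δ(p2, y) = (p2, y, R) → yy[p2]yyyyx
Step 4: δ(p2, y) = (p2, y, R) → yyy[p2]yyyx
Step 5: δ(p2, y) = (p2, y, R) → yyyy[p2]yyx
Step 6: δ(p2, y) = (p2, y, R) → yyyyy[p2]yx
Step 7: δ(p2, y) = (p2, y, R) → yyyyyy[p2]x
Step 8: δ(p2, x) = (p2, x, L) → yyyyy[p2]yx
Step 9: δ(p2, y) = (p2, y, R) → yyyyyy[p2]x
Step 10: δ(p2, x) = (p2, x, L) → yyyyy[p2]yx
Step 11: δ(p2, y) = (p2, y, R) → yyyyyy[p2]x
Step 12: δ(p2, x) = (p2, x, L) → yyyyy[p2]yx
Step 13: δ(p2, y) = (p2, y, R) → yyyyyy[p2]x
Step 14: δ(p2, x) = (p2, x, L) → yyyyy[p2]yx
Step 15: δ(p2, y) = (p2, y, R) → yyyyyy[p2]x
Step 16: δ(p2, x) = (p2, x, L) → yyyyy[p2]yx
Step 17: δ(p2, y) = (p2, y, R) → yyyyyy[p2]x
Step 18: δ(p2, x) = (p2, x, L) → yyyyy[p2]yx

The machine has not reached a halting state after 18 steps.
The machine did not halt within the 18-step bound.

Answer: No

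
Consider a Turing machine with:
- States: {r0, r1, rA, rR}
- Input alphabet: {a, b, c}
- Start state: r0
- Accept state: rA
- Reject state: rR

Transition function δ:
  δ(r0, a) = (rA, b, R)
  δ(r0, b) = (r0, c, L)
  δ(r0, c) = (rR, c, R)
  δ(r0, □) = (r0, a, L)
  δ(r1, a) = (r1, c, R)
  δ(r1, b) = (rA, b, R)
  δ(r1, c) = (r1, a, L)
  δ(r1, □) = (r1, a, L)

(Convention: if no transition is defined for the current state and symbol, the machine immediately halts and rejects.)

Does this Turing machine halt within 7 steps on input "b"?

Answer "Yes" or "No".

Execution trace:
Initial: [r0]b
Step 1: δ(r0, b) = (r0, c, L) → [r0]□c
Step 2: δ(r0, □) = (r0, a, L) → [r0]□ac
Step 3: δ(r0, □) = (r0, a, L) → [r0]□aac
Step 4: δ(r0, □) = (r0, a, L) → [r0]□aaac
Step 5: δ(r0, □) = (r0, a, L) → [r0]□aaaac
Step 6: δ(r0, □) = (r0, a, L) → [r0]□aaaaac
Step 7: δ(r0, □) = (r0, a, L) → [r0]□aaaaaac

The machine has not reached a halting state after 7 steps.
The machine did not halt within the 7-step bound.

Answer: No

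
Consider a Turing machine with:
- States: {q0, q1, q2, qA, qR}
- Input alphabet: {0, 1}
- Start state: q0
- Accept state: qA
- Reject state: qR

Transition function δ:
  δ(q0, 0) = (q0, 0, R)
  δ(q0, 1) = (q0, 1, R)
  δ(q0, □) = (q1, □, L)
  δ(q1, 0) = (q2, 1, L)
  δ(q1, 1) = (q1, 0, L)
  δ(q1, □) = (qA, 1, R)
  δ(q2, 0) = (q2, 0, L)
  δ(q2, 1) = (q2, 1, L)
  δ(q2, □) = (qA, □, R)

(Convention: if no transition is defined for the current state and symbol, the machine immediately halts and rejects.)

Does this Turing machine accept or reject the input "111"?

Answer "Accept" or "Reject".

Execution trace:
Initial: [q0]111
Step 1: δ(q0, 1) = (q0, 1, R) → 1[q0]11
Step 2: δ(q0, 1) = (q0, 1, R) → 11[q0]1
Step 3: δ(q0, 1) = (q0, 1, R) → 111[q0]□
Step 4: δ(q0, □) = (q1, □, L) → 11[q1]1□
Step 5: δ(q1, 1) = (q1, 0, L) → 1[q1]10□
Step 6: δ(q1, 1) = (q1, 0, L) → [q1]100□
Step 7: δ(q1, 1) = (q1, 0, L) → [q1]□000□
Step 8: δ(q1, □) = (qA, 1, R) → 1[qA]000□

The machine reaches the accept state qA and halts.

Answer: Accept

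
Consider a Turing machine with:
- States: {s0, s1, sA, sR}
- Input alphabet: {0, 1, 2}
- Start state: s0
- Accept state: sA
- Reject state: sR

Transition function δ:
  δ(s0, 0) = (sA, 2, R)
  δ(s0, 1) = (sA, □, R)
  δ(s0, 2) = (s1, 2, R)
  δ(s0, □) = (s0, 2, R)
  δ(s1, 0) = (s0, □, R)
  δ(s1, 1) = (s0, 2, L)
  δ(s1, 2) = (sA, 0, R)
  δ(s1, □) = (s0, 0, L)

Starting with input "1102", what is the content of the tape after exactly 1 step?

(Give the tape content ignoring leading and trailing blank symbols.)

Execution trace:
Initial: [s0]1102
Step 1: δ(s0, 1) = (sA, □, R) → □[sA]102

The machine reaches the accept state sA and halts.

After 1 step, the tape (ignoring leading/trailing blanks) is: 102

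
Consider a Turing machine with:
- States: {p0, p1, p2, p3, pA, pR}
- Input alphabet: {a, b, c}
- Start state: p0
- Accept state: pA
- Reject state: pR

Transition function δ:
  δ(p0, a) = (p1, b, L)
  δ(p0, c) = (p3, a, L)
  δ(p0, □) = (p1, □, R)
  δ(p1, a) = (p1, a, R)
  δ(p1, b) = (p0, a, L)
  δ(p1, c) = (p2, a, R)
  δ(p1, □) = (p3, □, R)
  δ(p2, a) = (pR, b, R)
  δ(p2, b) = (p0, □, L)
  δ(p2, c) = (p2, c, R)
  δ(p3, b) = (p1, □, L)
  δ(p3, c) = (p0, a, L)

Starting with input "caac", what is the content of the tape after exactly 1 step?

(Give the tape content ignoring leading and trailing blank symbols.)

Execution trace:
Initial: [p0]caac
Step 1: δ(p0, c) = (p3, a, L) → [p3]□aaac

No transition is defined for δ(p3, □). By convention the machine halts and rejects.

After 1 step, the tape (ignoring leading/trailing blanks) is: aaac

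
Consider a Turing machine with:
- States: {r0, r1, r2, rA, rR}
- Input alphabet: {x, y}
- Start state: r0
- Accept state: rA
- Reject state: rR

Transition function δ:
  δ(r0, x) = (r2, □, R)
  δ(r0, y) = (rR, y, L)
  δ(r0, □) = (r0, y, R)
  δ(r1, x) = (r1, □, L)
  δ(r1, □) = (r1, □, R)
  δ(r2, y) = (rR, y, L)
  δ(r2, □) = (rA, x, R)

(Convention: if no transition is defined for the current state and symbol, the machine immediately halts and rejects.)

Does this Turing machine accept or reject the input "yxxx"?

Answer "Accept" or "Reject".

Execution trace:
Initial: [r0]yxxx
Step 1: δ(r0, y) = (rR, y, L) → [rR]□yxxx

The machine reaches the reject state rR and halts.

Answer: Reject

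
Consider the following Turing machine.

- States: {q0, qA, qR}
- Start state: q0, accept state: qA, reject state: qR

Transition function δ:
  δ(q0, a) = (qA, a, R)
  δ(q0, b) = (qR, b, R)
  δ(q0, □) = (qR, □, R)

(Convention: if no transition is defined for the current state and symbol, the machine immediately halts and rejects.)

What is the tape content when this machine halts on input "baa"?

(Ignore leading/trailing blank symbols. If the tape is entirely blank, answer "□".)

Execution trace:
Initial: [q0]baa
Step 1: δ(q0, b) = (qR, b, R) → b[qR]aa

The machine reaches the reject state qR and halts.

Final tape (ignoring leading/trailing blanks): baa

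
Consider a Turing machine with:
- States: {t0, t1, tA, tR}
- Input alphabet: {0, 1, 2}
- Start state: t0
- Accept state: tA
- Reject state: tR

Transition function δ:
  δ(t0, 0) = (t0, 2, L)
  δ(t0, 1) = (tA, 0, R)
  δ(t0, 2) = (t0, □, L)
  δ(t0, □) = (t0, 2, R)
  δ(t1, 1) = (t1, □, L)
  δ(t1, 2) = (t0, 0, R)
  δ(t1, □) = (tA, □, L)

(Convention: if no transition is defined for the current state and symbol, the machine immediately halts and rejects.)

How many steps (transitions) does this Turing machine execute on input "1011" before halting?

Execution trace:
Initial: [t0]1011
Step 1: δ(t0, 1) = (tA, 0, R) → 0[tA]011

The machine reaches the accept state tA and halts.

The machine executed 1 step before halting.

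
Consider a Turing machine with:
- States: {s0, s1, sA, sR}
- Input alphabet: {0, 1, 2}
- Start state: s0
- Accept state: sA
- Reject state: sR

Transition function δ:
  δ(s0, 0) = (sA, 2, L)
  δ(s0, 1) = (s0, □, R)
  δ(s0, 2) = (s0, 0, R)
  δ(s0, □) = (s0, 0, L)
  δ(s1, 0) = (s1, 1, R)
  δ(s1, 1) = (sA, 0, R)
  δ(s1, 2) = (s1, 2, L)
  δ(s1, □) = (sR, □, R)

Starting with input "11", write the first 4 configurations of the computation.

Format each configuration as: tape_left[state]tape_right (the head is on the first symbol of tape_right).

Transitions applied:
Step 1: δ(s0, 1) = (s0, □, R)
Step 2: δ(s0, 1) = (s0, □, R)
Step 3: δ(s0, □) = (s0, 0, L)

The first 4 configurations are:
[s0]11 ⊢ □[s0]1 ⊢ □□[s0]□ ⊢ □[s0]□0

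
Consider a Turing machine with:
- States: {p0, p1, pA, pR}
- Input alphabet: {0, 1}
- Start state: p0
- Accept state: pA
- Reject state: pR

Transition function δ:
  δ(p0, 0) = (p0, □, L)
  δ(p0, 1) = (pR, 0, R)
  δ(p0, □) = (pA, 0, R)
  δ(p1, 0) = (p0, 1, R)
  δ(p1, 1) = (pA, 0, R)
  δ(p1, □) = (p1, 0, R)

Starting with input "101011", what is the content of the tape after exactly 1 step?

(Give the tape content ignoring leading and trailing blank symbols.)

Execution trace:
Initial: [p0]101011
Step 1: δ(p0, 1) = (pR, 0, R) → 0[pR]01011

The machine reaches the reject state pR and halts.

After 1 step, the tape (ignoring leading/trailing blanks) is: 001011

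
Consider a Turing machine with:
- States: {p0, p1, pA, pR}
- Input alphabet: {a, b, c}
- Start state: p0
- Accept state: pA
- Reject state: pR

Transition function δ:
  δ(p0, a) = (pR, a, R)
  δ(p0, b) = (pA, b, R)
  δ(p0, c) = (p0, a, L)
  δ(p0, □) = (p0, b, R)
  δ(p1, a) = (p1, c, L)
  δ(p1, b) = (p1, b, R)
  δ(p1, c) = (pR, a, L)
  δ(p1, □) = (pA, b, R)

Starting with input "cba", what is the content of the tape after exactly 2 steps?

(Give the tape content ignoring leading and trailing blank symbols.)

Execution trace:
Initial: [p0]cba
Step 1: δ(p0, c) = (p0, a, L) → [p0]□aba
Step 2: δ(p0, □) = (p0, b, R) → b[p0]aba

After 2 steps, the tape (ignoring leading/trailing blanks) is: baba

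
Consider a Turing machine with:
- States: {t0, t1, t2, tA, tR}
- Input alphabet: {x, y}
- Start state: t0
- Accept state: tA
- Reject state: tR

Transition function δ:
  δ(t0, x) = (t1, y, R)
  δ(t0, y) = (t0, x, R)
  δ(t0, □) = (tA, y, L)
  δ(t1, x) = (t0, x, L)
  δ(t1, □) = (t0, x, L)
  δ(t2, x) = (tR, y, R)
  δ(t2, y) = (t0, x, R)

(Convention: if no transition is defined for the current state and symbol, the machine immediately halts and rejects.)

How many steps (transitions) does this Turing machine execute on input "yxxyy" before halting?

Execution trace:
Initial: [t0]yxxyy
Step 1: δ(t0, y) = (t0, x, R) → x[t0]xxyy
Step 2: δ(t0, x) = (t1, y, R) → xy[t1]xyy
Step 3: δ(t1, x) = (t0, x, L) → x[t0]yxyy
Step 4: δ(t0, y) = (t0, x, R) → xx[t0]xyy
Step 5: δ(t0, x) = (t1, y, R) → xxy[t1]yy

No transition is defined for δ(t1, y). By convention the machine halts and rejects.

The machine executed 5 steps before halting.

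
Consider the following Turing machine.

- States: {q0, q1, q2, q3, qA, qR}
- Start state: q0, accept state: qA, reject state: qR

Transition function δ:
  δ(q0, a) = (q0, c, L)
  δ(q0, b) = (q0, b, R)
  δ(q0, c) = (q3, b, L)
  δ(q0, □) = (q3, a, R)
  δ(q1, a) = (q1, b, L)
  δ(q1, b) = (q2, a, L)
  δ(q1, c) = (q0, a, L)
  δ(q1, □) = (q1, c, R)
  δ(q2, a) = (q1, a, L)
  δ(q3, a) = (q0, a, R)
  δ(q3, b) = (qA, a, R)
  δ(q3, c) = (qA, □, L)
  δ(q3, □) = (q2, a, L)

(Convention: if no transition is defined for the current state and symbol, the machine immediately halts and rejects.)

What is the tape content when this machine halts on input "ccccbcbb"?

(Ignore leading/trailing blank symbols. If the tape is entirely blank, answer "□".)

Execution trace:
Initial: [q0]ccccbcbb
Step 1: δ(q0, c) = (q3, b, L) → [q3]□bcccbcbb
Step 2: δ(q3, □) = (q2, a, L) → [q2]□abcccbcbb

No transition is defined for δ(q2, □). By convention the machine halts and rejects.

Final tape (ignoring leading/trailing blanks): abcccbcbb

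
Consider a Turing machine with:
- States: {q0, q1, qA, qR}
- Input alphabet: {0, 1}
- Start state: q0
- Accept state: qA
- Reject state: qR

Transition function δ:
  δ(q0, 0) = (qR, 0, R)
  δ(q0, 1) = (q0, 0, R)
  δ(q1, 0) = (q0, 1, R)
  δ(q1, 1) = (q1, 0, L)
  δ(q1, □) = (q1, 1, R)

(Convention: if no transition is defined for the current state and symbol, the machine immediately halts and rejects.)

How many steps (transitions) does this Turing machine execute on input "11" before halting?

Execution trace:
Initial: [q0]11
Step 1: δ(q0, 1) = (q0, 0, R) → 0[q0]1
Step 2: δ(q0, 1) = (q0, 0, R) → 00[q0]□

No transition is defined for δ(q0, □). By convention the machine halts and rejects.

The machine executed 2 steps before halting.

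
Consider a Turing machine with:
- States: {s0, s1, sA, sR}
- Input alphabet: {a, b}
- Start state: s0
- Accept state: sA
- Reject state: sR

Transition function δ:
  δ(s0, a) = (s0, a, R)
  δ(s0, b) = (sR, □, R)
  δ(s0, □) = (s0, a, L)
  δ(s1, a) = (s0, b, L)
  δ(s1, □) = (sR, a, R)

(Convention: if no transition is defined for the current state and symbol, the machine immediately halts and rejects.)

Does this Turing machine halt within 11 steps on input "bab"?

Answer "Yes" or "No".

Execution trace:
Initial: [s0]bab
Step 1: δ(s0, b) = (sR, □, R) → □[sR]ab

The machine reaches the reject state sR and halts.
The machine halted after 1 step (within the 11-step bound).

Answer: Yes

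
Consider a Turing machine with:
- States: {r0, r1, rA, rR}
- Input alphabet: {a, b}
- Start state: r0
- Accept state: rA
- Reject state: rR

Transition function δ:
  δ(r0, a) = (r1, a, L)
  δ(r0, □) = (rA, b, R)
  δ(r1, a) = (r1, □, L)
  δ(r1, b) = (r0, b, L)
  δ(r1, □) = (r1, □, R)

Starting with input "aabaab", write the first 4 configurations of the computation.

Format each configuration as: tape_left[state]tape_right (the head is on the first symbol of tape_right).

Transitions applied:
Step 1: δ(r0, a) = (r1, a, L)
Step 2: δ(r1, □) = (r1, □, R)
Step 3: δ(r1, a) = (r1, □, L)

The first 4 configurations are:
[r0]aabaab ⊢ [r1]□aabaab ⊢ □[r1]aabaab ⊢ [r1]□□abaab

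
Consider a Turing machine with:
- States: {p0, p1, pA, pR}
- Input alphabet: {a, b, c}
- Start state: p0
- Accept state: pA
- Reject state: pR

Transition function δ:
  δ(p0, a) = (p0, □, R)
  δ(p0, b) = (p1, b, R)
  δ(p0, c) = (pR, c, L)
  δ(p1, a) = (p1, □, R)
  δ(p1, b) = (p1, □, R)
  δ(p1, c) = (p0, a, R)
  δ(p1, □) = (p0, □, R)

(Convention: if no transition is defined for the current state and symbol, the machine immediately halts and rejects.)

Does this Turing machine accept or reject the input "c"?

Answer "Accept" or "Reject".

Execution trace:
Initial: [p0]c
Step 1: δ(p0, c) = (pR, c, L) → [pR]□c

The machine reaches the reject state pR and halts.

Answer: Reject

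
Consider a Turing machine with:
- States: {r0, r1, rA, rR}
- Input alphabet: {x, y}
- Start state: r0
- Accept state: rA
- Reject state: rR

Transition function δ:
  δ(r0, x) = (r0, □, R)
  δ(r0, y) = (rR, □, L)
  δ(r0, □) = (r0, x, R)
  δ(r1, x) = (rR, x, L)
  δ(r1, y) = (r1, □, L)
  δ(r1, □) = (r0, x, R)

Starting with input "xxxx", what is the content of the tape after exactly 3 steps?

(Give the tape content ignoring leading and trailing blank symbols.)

Execution trace:
Initial: [r0]xxxx
Step 1: δ(r0, x) = (r0, □, R) → □[r0]xxx
Step 2: δ(r0, x) = (r0, □, R) → □□[r0]xx
Step 3: δ(r0, x) = (r0, □, R) → □□□[r0]x

After 3 steps, the tape (ignoring leading/trailing blanks) is: x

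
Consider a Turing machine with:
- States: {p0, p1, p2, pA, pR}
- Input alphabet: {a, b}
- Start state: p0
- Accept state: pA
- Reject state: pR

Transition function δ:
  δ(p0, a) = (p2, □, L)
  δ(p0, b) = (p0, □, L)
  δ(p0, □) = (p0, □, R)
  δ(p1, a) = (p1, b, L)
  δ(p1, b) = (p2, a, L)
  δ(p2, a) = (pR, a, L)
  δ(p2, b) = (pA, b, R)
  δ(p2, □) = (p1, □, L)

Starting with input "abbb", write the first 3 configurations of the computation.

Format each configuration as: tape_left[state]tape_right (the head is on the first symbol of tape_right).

Transitions applied:
Step 1: δ(p0, a) = (p2, □, L)
Step 2: δ(p2, □) = (p1, □, L)

The first 3 configurations are:
[p0]abbb ⊢ [p2]□□bbb ⊢ [p1]□□□bbb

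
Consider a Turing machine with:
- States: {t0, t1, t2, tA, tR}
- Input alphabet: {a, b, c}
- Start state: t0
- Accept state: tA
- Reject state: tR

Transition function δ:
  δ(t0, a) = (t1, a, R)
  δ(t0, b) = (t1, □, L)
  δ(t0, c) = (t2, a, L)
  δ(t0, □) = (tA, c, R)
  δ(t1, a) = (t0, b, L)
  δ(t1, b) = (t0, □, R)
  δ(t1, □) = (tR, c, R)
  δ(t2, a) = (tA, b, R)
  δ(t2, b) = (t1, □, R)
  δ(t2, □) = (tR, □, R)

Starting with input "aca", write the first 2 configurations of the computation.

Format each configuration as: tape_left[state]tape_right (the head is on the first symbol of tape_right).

Transitions applied:
Step 1: δ(t0, a) = (t1, a, R)

The first 2 configurations are:
[t0]aca ⊢ a[t1]ca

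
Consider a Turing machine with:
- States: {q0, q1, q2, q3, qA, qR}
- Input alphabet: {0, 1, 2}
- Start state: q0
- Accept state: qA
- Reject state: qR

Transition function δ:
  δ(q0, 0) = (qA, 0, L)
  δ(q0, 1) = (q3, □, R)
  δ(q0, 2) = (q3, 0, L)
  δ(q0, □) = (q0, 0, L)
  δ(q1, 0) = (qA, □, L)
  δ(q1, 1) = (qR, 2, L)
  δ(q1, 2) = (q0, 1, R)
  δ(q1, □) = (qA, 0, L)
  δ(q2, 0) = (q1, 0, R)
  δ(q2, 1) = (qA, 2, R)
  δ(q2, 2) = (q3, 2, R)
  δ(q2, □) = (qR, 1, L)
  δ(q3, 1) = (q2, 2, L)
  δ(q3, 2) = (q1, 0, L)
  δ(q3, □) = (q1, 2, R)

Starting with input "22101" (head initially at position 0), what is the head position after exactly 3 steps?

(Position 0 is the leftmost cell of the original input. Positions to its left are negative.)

Execution trace (head position shown):
Step 0: [q0]22101  (head at position 0)
Step 1: move left → [q3]□02101  (head at position -1)
Step 2: move right → 2[q1]02101  (head at position 0)
Step 3: move left → [qA]2□2101  (head at position -1)

After 3 steps, the head is at position -1.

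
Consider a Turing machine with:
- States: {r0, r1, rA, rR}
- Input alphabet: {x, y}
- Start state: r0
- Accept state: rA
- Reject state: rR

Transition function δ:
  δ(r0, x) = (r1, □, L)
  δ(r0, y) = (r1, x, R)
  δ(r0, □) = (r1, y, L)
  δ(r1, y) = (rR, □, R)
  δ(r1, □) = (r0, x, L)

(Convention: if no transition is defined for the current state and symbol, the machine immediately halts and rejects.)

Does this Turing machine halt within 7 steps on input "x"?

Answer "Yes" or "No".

Execution trace:
Initial: [r0]x
Step 1: δ(r0, x) = (r1, □, L) → [r1]□□
Step 2: δ(r1, □) = (r0, x, L) → [r0]□x□
Step 3: δ(r0, □) = (r1, y, L) → [r1]□yx□
Step 4: δ(r1, □) = (r0, x, L) → [r0]□xyx□
Step 5: δ(r0, □) = (r1, y, L) → [r1]□yxyx□
Step 6: δ(r1, □) = (r0, x, L) → [r0]□xyxyx□
Step 7: δ(r0, □) = (r1, y, L) → [r1]□yxyxyx□

The machine has not reached a halting state after 7 steps.
The machine did not halt within the 7-step bound.

Answer: No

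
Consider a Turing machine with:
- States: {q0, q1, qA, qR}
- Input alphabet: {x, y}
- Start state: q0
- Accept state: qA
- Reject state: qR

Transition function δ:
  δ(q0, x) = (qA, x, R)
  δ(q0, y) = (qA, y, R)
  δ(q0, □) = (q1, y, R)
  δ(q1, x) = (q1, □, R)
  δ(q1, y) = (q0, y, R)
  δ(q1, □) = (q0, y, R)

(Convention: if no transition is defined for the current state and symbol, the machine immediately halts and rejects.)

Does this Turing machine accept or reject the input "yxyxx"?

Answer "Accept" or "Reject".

Execution trace:
Initial: [q0]yxyxx
Step 1: δ(q0, y) = (qA, y, R) → y[qA]xyxx

The machine reaches the accept state qA and halts.

Answer: Accept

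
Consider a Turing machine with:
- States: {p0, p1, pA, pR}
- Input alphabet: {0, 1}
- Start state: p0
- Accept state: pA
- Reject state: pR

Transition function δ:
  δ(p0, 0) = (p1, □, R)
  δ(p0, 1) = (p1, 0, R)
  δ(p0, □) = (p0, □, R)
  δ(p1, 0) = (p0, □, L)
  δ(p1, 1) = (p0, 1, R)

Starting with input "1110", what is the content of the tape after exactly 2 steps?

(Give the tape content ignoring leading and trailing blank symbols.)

Execution trace:
Initial: [p0]1110
Step 1: δ(p0, 1) = (p1, 0, R) → 0[p1]110
Step 2: δ(p1, 1) = (p0, 1, R) → 01[p0]10

After 2 steps, the tape (ignoring leading/trailing blanks) is: 0110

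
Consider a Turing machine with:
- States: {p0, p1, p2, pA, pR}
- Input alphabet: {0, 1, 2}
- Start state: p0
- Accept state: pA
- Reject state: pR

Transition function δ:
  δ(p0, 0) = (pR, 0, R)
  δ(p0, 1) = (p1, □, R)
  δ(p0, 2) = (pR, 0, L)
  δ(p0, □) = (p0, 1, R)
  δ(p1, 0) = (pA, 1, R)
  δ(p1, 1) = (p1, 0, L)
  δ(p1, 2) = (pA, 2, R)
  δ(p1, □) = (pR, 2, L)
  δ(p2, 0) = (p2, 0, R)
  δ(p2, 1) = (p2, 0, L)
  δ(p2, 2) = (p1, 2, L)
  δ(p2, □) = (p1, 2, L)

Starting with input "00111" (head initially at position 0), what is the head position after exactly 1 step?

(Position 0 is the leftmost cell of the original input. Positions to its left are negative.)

Execution trace (head position shown):
Step 0: [p0]00111  (head at position 0)
Step 1: move right → 0[pR]0111  (head at position 1)

After 1 step, the head is at position 1.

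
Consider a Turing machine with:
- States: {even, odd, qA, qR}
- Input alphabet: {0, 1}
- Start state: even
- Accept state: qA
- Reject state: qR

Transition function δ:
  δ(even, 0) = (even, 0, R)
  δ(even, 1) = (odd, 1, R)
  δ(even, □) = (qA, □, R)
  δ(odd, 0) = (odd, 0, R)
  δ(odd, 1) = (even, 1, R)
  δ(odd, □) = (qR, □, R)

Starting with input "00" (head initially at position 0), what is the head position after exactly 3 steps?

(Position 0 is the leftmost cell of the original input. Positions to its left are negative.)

Execution trace (head position shown):
Step 0: [even]00  (head at position 0)
Step 1: move right → 0[even]0  (head at position 1)
Step 2: move right → 00[even]□  (head at position 2)
Step 3: move right → 00□[qA]□  (head at position 3)

After 3 steps, the head is at position 3.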